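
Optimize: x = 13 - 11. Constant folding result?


13 - 11 = 2 at compile time
Optimized: x = 2


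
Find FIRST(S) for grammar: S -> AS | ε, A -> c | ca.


Per alternative of S: FIRST(AS) = {c}; FIRST(ε) = {ε}
FIRST(S) = {c, ε}


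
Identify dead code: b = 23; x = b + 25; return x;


b is read by x's definition; x is returned
No dead code


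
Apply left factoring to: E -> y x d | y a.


Common prefix: 'y'
Factored: E -> y E', E' -> x d | a


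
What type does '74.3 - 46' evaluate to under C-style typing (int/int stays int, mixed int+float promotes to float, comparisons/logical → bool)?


Operand types: float - int
Rule: mixed int/float promotes to float; int/int stays int
Result type: float


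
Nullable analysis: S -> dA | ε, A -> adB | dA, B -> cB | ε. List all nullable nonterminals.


A nonterminal is nullable iff some alternative derives ε (directly, or every symbol in it is nullable)
Nullable: {B, S}


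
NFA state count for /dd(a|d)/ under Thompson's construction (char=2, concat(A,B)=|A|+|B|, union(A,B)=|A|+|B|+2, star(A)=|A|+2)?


Syntax tree has 4 char leaf(s), 1 union(s), 0 star(s)
chars contribute 4×2 = 8; each union adds +2; each star adds +2
Total: 8 + 2 + 0 = 10 states


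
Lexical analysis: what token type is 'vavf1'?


Pattern: letter/underscore followed by alphanumerics, not a keyword
Type: IDENTIFIER


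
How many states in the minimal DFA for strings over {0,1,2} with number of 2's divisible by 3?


Track (count of 2) mod 3: states 0..2, accept at 0
Minimal DFA: 3 states


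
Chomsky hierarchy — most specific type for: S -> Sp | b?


Left-linear: every RHS is a terminal or one nonterminal followed by a terminal
Classification: Type 3 (Regular)


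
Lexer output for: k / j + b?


Scan left to right, longest-match per lexeme
Tokens: ID(k), OP(/), ID(j), OP(+), ID(b)


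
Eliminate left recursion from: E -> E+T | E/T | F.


Left-recursive alternatives: E+T, E/T; non-recursive: F
Introduce E': E -> FE', E' -> +TE' | /TE' | ε


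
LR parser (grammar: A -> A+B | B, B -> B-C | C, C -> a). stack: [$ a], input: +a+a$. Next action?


'a' on top is the handle for C -> a
Action: reduce (C -> a)


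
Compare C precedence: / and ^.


'/' is multiplicative (level 10); '^' is bitwise XOR (level 4)
Higher level binds tighter
'/' has higher precedence than '^'


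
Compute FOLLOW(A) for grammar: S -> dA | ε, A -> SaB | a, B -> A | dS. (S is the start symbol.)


$ ∈ FOLLOW(S). For each A -> αBβ: add FIRST(β)\{ε} to FOLLOW(B); if β nullable, add FOLLOW(A).
FOLLOW(A) = {$, a}


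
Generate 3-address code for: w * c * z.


Break into single-operator statements:
t1 = w * c
t2 = t1 * z


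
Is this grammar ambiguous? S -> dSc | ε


balanced d^n…c^n: each string has a unique parse
Unambiguous


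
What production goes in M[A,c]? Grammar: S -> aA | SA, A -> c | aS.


For [A, c]: 'c' ∈ FIRST(c)
Entry: A -> c


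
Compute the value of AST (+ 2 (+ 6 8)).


Evaluate inner: (+ 6 8) = 14
Evaluate root: (+ 2 14) = 16
Result: 16


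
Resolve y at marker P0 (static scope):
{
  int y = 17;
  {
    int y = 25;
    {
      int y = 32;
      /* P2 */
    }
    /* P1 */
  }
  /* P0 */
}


y declared in the same block as P0
y = 17


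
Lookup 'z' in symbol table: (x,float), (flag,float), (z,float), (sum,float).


Lookup 'z' → type float


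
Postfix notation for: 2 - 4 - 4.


Left to right (same or higher precedence on left)
Postfix: 2 4 - 4 -


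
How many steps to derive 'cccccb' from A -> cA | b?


Derivation: A => cA => ccA => cccA => ccccA => cccccA => cccccb
Steps: 6


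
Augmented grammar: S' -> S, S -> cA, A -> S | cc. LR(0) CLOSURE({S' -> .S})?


Start: S' -> .S
For each item with dot before a nonterminal B, add B -> .γ for every B-production
Closure: [S' -> .S, S -> .cA]


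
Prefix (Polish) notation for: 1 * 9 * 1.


left-to-right (same/higher precedence on left): tree is (* (* 1 9) 1)
Prefix: * * 1 9 1


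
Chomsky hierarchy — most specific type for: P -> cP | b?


Right-linear: every RHS is a terminal or a terminal followed by one nonterminal
Classification: Type 3 (Regular)


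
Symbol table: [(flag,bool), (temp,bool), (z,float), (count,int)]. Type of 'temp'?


Lookup 'temp' → type bool


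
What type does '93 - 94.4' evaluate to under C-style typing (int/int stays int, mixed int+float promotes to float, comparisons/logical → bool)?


Operand types: int - float
Rule: mixed int/float promotes to float; int/int stays int
Result type: float


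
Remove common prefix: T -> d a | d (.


Common prefix: 'd'
Factored: T -> d T', T' -> a | (


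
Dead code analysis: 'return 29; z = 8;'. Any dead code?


statement follows a return and is unreachable
Dead: 'z = 8'


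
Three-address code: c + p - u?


Break into single-operator statements:
t1 = c + p
t2 = t1 - u


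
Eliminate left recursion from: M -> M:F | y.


Left-recursive alternatives: M:F; non-recursive: y
Introduce M': M -> yM', M' -> :FM' | ε


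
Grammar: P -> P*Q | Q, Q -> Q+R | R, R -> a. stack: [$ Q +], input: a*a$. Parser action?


no handle; shift 'a'
Action: shift


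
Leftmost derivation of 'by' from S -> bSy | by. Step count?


Derivation: S => by
Steps: 1


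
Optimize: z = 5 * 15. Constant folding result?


5 * 15 = 75 at compile time
Optimized: z = 75


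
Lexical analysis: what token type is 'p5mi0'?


Pattern: letter/underscore followed by alphanumerics, not a keyword
Type: IDENTIFIER


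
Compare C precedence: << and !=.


'<<' is shift (level 8); '!=' is equality (level 6)
Higher level binds tighter
'<<' has higher precedence than '!='


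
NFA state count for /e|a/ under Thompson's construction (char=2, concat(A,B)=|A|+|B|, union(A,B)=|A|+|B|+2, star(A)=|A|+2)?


Syntax tree has 2 char leaf(s), 1 union(s), 0 star(s)
chars contribute 2×2 = 4; each union adds +2; each star adds +2
Total: 4 + 2 + 0 = 6 states


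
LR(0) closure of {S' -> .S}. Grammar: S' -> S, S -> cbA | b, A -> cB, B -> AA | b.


Start: S' -> .S
For each item with dot before a nonterminal B, add B -> .γ for every B-production
Closure: [S' -> .S, S -> .cbA, S -> .b]


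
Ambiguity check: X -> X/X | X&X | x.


'x/x&x' has two parse trees (no precedence encoded between / and &)
Ambiguous


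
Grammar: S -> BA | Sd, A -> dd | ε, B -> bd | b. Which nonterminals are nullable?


A nonterminal is nullable iff some alternative derives ε (directly, or every symbol in it is nullable)
Nullable: {A}


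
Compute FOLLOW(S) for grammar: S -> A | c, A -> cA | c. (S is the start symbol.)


$ ∈ FOLLOW(S). For each A -> αBβ: add FIRST(β)\{ε} to FOLLOW(B); if β nullable, add FOLLOW(A).
FOLLOW(S) = {$}


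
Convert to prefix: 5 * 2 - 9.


left-to-right (same/higher precedence on left): tree is (- (* 5 2) 9)
Prefix: - * 5 2 9


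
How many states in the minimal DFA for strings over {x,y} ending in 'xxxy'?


Track the longest suffix of input matching a prefix of 'xxxy': 5 classes (prefixes of length 0..4)
Minimal DFA: 5 states


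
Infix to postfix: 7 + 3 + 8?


Left to right (same or higher precedence on left)
Postfix: 7 3 + 8 +


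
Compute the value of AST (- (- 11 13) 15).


Evaluate inner: (- 11 13) = -2
Evaluate root: (- -2 15) = -17
Result: -17


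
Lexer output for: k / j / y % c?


Scan left to right, longest-match per lexeme
Tokens: ID(k), OP(/), ID(j), OP(/), ID(y), OP(%), ID(c)


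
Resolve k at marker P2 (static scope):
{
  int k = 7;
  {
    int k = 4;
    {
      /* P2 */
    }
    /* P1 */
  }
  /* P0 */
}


P2's block does not declare k; resolves to the enclosing declaration at depth 1
k = 4


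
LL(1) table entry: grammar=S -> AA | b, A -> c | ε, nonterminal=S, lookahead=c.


For [S, c]: 'c' ∈ FIRST(AA)
Entry: S -> AA


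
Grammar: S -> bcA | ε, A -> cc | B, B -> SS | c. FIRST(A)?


Per alternative of A: FIRST(cc) = {c}; FIRST(B) = {b, c, ε}
FIRST(A) = {b, c, ε}


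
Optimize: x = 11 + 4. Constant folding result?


11 + 4 = 15 at compile time
Optimized: x = 15


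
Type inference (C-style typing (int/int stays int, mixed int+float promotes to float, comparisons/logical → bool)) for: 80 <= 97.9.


Operand types: int <= float
Rule: comparison yields bool
Result type: bool


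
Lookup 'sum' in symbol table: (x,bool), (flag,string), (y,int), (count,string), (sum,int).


Lookup 'sum' → type int


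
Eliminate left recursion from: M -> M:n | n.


Left-recursive alternatives: M:n; non-recursive: n
Introduce M': M -> nM', M' -> :nM' | ε


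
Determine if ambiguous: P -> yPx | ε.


balanced y^n…x^n: each string has a unique parse
Unambiguous


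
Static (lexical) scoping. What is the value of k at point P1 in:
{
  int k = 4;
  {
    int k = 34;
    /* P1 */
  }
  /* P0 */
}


k declared in the same block as P1
k = 34


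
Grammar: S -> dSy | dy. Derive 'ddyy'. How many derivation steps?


Derivation: S => dSy => ddyy
Steps: 2


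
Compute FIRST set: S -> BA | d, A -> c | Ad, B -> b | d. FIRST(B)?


Per alternative of B: FIRST(b) = {b}; FIRST(d) = {d}
FIRST(B) = {b, d}


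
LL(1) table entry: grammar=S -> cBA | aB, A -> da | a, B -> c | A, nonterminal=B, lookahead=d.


For [B, d]: 'd' ∈ FIRST(A)
Entry: B -> A


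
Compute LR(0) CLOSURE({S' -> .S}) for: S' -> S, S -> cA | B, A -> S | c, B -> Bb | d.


Start: S' -> .S
For each item with dot before a nonterminal B, add B -> .γ for every B-production
Closure: [S' -> .S, S -> .cA, S -> .B, B -> .Bb, B -> .d]


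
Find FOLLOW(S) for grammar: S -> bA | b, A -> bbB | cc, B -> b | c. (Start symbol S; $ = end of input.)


$ ∈ FOLLOW(S). For each A -> αBβ: add FIRST(β)\{ε} to FOLLOW(B); if β nullable, add FOLLOW(A).
FOLLOW(S) = {$}


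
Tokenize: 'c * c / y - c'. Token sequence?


Scan left to right, longest-match per lexeme
Tokens: ID(c), OP(*), ID(c), OP(/), ID(y), OP(-), ID(c)


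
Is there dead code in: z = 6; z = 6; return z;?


first assignment to z is overwritten before any read
Dead: 'z = 6'


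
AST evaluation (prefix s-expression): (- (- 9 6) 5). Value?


Evaluate inner: (- 9 6) = 3
Evaluate root: (- 3 5) = -2
Result: -2


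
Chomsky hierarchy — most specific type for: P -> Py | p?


Left-linear: every RHS is a terminal or one nonterminal followed by a terminal
Classification: Type 3 (Regular)


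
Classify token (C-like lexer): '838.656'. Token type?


Pattern: digits with a decimal point
Type: FLOAT_LITERAL


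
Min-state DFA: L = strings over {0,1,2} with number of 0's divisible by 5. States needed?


Track (count of 0) mod 5: states 0..4, accept at 0
Minimal DFA: 5 states


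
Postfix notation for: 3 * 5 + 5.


Left to right (same or higher precedence on left)
Postfix: 3 5 * 5 +


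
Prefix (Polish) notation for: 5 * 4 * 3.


left-to-right (same/higher precedence on left): tree is (* (* 5 4) 3)
Prefix: * * 5 4 3


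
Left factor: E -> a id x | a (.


Common prefix: 'a'
Factored: E -> a E', E' -> id x | (


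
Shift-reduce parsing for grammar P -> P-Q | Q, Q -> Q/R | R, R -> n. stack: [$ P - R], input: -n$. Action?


'R' (not preceded by Q/) is the handle for Q -> R
Action: reduce (Q -> R)


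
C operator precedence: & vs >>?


'>>' is shift (level 8); '&' is bitwise AND (level 5)
Higher level binds tighter
'>>' has higher precedence than '&'


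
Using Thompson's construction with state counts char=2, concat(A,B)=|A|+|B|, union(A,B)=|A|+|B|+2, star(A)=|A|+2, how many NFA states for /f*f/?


Syntax tree has 2 char leaf(s), 0 union(s), 1 star(s)
chars contribute 2×2 = 4; each union adds +2; each star adds +2
Total: 4 + 0 + 2 = 6 states


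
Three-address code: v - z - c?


Break into single-operator statements:
t1 = v - z
t2 = t1 - c


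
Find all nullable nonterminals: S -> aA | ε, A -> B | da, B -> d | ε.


A nonterminal is nullable iff some alternative derives ε (directly, or every symbol in it is nullable)
Nullable: {A, B, S}


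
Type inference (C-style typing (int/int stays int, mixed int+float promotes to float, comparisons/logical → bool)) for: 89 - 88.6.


Operand types: int - float
Rule: mixed int/float promotes to float; int/int stays int
Result type: float


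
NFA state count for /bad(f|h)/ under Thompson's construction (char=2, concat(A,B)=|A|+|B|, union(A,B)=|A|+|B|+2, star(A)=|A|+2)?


Syntax tree has 5 char leaf(s), 1 union(s), 0 star(s)
chars contribute 5×2 = 10; each union adds +2; each star adds +2
Total: 10 + 2 + 0 = 12 states


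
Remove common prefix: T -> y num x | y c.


Common prefix: 'y'
Factored: T -> y T', T' -> num x | c


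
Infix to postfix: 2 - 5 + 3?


Left to right (same or higher precedence on left)
Postfix: 2 5 - 3 +


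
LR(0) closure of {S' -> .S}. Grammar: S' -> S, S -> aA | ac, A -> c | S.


Start: S' -> .S
For each item with dot before a nonterminal B, add B -> .γ for every B-production
Closure: [S' -> .S, S -> .aA, S -> .ac]


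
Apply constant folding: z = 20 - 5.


20 - 5 = 15 at compile time
Optimized: z = 15


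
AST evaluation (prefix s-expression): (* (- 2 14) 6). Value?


Evaluate inner: (- 2 14) = -12
Evaluate root: (* -12 6) = -72
Result: -72


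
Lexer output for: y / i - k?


Scan left to right, longest-match per lexeme
Tokens: ID(y), OP(/), ID(i), OP(-), ID(k)


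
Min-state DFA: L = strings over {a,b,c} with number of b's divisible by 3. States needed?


Track (count of b) mod 3: states 0..2, accept at 0
Minimal DFA: 3 states


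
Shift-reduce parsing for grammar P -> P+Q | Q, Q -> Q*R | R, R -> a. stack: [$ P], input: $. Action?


start symbol P on stack, input exhausted
Action: accept


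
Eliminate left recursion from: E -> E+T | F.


Left-recursive alternatives: E+T; non-recursive: F
Introduce E': E -> FE', E' -> +TE' | ε


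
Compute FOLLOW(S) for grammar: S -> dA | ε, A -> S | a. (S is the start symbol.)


$ ∈ FOLLOW(S). For each A -> αBβ: add FIRST(β)\{ε} to FOLLOW(B); if β nullable, add FOLLOW(A).
FOLLOW(S) = {$}


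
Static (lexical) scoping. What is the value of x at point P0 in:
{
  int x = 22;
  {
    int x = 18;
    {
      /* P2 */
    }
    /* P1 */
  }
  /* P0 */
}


x declared in the same block as P0
x = 22


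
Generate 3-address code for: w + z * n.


Break into single-operator statements:
t1 = z * n
t2 = w + t1


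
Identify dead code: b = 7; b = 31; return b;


first assignment to b is overwritten before any read
Dead: 'b = 7'


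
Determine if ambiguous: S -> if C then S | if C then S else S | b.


dangling else: 'if C then if C then b else b' parses two ways
Ambiguous


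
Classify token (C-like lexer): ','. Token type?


Pattern: delimiter/punctuation
Type: PUNCTUATION


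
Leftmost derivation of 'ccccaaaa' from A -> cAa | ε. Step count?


Derivation: A => cAa => ccAaa => cccAaaa => ccccAaaaa => ccccaaaa
Steps: 5


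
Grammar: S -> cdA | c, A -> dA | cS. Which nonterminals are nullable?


A nonterminal is nullable iff some alternative derives ε (directly, or every symbol in it is nullable)
Nullable: {}


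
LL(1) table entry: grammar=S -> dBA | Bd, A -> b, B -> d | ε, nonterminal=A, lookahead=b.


For [A, b]: 'b' ∈ FIRST(b)
Entry: A -> b


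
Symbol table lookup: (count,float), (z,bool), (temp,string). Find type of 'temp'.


Lookup 'temp' → type string


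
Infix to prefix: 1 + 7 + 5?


left-to-right (same/higher precedence on left): tree is (+ (+ 1 7) 5)
Prefix: + + 1 7 5


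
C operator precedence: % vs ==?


'%' is multiplicative (level 10); '==' is equality (level 6)
Higher level binds tighter
'%' has higher precedence than '=='


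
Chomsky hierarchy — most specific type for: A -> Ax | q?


Left-linear: every RHS is a terminal or one nonterminal followed by a terminal
Classification: Type 3 (Regular)


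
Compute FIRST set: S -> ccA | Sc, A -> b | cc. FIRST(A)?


Per alternative of A: FIRST(b) = {b}; FIRST(cc) = {c}
FIRST(A) = {b, c}


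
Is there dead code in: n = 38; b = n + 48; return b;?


n is read by b's definition; b is returned
No dead code


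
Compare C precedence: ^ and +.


'+' is additive (level 9); '^' is bitwise XOR (level 4)
Higher level binds tighter
'+' has higher precedence than '^'


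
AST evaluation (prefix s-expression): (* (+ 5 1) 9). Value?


Evaluate inner: (+ 5 1) = 6
Evaluate root: (* 6 9) = 54
Result: 54


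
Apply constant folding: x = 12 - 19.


12 - 19 = -7 at compile time
Optimized: x = -7


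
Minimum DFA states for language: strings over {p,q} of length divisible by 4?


Track length mod 4: states 0..3, accept at 0
Minimal DFA: 4 states


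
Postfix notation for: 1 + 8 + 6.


Left to right (same or higher precedence on left)
Postfix: 1 8 + 6 +


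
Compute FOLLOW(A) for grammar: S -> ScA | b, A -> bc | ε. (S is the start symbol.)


$ ∈ FOLLOW(S). For each A -> αBβ: add FIRST(β)\{ε} to FOLLOW(B); if β nullable, add FOLLOW(A).
FOLLOW(A) = {$, c}


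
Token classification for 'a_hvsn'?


Pattern: letter/underscore followed by alphanumerics, not a keyword
Type: IDENTIFIER


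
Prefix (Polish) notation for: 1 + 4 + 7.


left-to-right (same/higher precedence on left): tree is (+ (+ 1 4) 7)
Prefix: + + 1 4 7


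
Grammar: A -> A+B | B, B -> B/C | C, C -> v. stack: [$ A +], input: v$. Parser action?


no handle ('A+' is not any RHS); shift 'v'
Action: shift


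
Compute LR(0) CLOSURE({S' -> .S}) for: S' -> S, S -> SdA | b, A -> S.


Start: S' -> .S
For each item with dot before a nonterminal B, add B -> .γ for every B-production
Closure: [S' -> .S, S -> .SdA, S -> .b]


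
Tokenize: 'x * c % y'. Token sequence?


Scan left to right, longest-match per lexeme
Tokens: ID(x), OP(*), ID(c), OP(%), ID(y)


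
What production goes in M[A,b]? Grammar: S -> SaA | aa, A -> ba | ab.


For [A, b]: 'b' ∈ FIRST(ba)
Entry: A -> ba


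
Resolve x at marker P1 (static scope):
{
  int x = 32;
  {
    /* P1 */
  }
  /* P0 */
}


P1's block does not declare x; resolves to the enclosing declaration at depth 0
x = 32


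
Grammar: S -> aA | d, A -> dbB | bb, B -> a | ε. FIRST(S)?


Per alternative of S: FIRST(aA) = {a}; FIRST(d) = {d}
FIRST(S) = {a, d}


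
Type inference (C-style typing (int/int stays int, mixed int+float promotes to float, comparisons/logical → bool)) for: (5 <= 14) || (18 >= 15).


Operand types: bool || bool
Rule: logical operators take bool operands and yield bool
Result type: bool


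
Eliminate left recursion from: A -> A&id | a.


Left-recursive alternatives: A&id; non-recursive: a
Introduce A': A -> aA', A' -> &idA' | ε


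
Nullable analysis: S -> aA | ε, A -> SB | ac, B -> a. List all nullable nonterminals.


A nonterminal is nullable iff some alternative derives ε (directly, or every symbol in it is nullable)
Nullable: {S}


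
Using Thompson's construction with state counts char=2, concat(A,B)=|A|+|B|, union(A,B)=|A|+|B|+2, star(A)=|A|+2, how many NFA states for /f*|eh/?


Syntax tree has 3 char leaf(s), 1 union(s), 1 star(s)
chars contribute 3×2 = 6; each union adds +2; each star adds +2
Total: 6 + 2 + 2 = 10 states


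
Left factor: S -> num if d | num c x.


Common prefix: 'num'
Factored: S -> num S', S' -> if d | c x


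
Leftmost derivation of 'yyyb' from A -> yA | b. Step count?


Derivation: A => yA => yyA => yyyA => yyyb
Steps: 4


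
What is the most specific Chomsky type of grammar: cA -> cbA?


LHS has context (more than one symbol) and |LHS| ≤ |RHS|
Classification: Type 1 (Context-Sensitive)


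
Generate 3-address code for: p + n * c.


Break into single-operator statements:
t1 = n * c
t2 = p + t1


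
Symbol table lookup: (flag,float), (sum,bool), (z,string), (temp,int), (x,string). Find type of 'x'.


Lookup 'x' → type string


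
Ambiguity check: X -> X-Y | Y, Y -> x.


precedence layered via separate nonterminal Y: deterministic
Unambiguous


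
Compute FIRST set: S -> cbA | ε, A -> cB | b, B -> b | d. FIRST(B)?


Per alternative of B: FIRST(b) = {b}; FIRST(d) = {d}
FIRST(B) = {b, d}


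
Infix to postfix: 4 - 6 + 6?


Left to right (same or higher precedence on left)
Postfix: 4 6 - 6 +


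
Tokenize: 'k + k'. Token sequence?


Scan left to right, longest-match per lexeme
Tokens: ID(k), OP(+), ID(k)


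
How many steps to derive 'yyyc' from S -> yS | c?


Derivation: S => yS => yyS => yyyS => yyyc
Steps: 4


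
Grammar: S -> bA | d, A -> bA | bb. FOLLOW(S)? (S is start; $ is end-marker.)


$ ∈ FOLLOW(S). For each A -> αBβ: add FIRST(β)\{ε} to FOLLOW(B); if β nullable, add FOLLOW(A).
FOLLOW(S) = {$}


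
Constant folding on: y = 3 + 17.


3 + 17 = 20 at compile time
Optimized: y = 20


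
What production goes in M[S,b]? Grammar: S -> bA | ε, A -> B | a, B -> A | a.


For [S, b]: 'b' ∈ FIRST(bA)
Entry: S -> bA


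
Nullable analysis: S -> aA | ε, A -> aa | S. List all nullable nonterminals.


A nonterminal is nullable iff some alternative derives ε (directly, or every symbol in it is nullable)
Nullable: {A, S}


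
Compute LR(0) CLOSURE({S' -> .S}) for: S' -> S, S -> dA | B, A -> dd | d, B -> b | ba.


Start: S' -> .S
For each item with dot before a nonterminal B, add B -> .γ for every B-production
Closure: [S' -> .S, S -> .dA, S -> .B, B -> .b, B -> .ba]


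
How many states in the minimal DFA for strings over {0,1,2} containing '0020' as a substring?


KMP-style automaton: 4 progress states + 1 absorbing accept = 5
Minimal DFA: 5 states


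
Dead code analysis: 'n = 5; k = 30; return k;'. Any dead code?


n is assigned but never read
Dead: 'n = 5'


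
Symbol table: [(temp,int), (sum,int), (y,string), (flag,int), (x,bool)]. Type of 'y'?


Lookup 'y' → type string


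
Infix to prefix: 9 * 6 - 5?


left-to-right (same/higher precedence on left): tree is (- (* 9 6) 5)
Prefix: - * 9 6 5


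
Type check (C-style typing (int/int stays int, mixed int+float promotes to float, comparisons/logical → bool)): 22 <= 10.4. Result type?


Operand types: int <= float
Rule: comparison yields bool
Result type: bool


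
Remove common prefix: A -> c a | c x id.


Common prefix: 'c'
Factored: A -> c A', A' -> a | x id


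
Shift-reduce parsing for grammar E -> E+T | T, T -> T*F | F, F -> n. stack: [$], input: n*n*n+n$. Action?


no handle on stack; shift 'n'
Action: shift


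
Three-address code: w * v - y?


Break into single-operator statements:
t1 = w * v
t2 = t1 - y


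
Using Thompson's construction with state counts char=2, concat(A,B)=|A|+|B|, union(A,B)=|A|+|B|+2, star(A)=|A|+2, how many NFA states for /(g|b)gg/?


Syntax tree has 4 char leaf(s), 1 union(s), 0 star(s)
chars contribute 4×2 = 8; each union adds +2; each star adds +2
Total: 8 + 2 + 0 = 10 states


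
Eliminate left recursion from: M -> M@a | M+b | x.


Left-recursive alternatives: M@a, M+b; non-recursive: x
Introduce M': M -> xM', M' -> @aM' | +bM' | ε


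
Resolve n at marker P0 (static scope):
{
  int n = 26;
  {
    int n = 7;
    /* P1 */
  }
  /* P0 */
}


n declared in the same block as P0
n = 26


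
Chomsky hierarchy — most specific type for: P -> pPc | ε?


Single nonterminal LHS, but p^n c^n is not regular
Classification: Type 2 (Context-Free)


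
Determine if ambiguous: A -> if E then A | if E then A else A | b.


dangling else: 'if E then if E then b else b' parses two ways
Ambiguous


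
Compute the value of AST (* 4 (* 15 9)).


Evaluate inner: (* 15 9) = 135
Evaluate root: (* 4 135) = 540
Result: 540


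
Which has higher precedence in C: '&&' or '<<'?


'<<' is shift (level 8); '&&' is logical AND (level 2)
Higher level binds tighter
'<<' has higher precedence than '&&'


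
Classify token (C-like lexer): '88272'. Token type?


Pattern: digits only
Type: INTEGER_LITERAL


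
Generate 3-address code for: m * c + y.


Break into single-operator statements:
t1 = m * c
t2 = t1 + y


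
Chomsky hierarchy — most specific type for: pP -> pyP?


LHS has context (more than one symbol) and |LHS| ≤ |RHS|
Classification: Type 1 (Context-Sensitive)


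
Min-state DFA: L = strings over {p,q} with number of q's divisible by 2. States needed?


Track (count of q) mod 2: states 0..1, accept at 0
Minimal DFA: 2 states


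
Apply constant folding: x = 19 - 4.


19 - 4 = 15 at compile time
Optimized: x = 15


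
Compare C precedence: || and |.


'|' is bitwise OR (level 3); '||' is logical OR (level 1)
Higher level binds tighter
'|' has higher precedence than '||'


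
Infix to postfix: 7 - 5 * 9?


* has higher precedence, evaluate 5*9 first
Postfix: 7 5 9 * -


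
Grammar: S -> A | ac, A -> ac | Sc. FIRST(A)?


Per alternative of A: FIRST(ac) = {a}; FIRST(Sc) = {a}
FIRST(A) = {a}


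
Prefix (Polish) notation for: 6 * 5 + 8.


left-to-right (same/higher precedence on left): tree is (+ (* 6 5) 8)
Prefix: + * 6 5 8


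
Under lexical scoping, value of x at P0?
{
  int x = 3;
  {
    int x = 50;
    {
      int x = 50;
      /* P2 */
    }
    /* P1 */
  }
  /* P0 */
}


x declared in the same block as P0
x = 3


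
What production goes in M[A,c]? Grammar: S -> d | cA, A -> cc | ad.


For [A, c]: 'c' ∈ FIRST(cc)
Entry: A -> cc


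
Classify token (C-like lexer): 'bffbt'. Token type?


Pattern: letter/underscore followed by alphanumerics, not a keyword
Type: IDENTIFIER


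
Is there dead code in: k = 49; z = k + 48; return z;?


k is read by z's definition; z is returned
No dead code


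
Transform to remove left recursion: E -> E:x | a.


Left-recursive alternatives: E:x; non-recursive: a
Introduce E': E -> aE', E' -> :xE' | ε


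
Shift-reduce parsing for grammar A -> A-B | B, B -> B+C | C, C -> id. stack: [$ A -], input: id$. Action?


no handle ('A-' is not any RHS); shift 'id'
Action: shift


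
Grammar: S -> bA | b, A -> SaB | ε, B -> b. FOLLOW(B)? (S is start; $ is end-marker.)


$ ∈ FOLLOW(S). For each A -> αBβ: add FIRST(β)\{ε} to FOLLOW(B); if β nullable, add FOLLOW(A).
FOLLOW(B) = {$, a}


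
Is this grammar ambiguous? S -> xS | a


right-linear, alternatives start with distinct terminals 'x' vs 'a': unique leftmost derivation
Unambiguous


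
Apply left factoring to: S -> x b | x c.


Common prefix: 'x'
Factored: S -> x S', S' -> b | c


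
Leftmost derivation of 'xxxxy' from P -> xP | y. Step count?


Derivation: P => xP => xxP => xxxP => xxxxP => xxxxy
Steps: 5


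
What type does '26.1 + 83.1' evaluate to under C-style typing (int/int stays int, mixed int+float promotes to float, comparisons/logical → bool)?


Operand types: float + float
Rule: mixed int/float promotes to float; int/int stays int
Result type: float


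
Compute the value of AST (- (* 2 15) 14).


Evaluate inner: (* 2 15) = 30
Evaluate root: (- 30 14) = 16
Result: 16


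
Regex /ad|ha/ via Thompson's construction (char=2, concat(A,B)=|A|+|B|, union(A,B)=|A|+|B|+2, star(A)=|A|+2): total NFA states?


Syntax tree has 4 char leaf(s), 1 union(s), 0 star(s)
chars contribute 4×2 = 8; each union adds +2; each star adds +2
Total: 8 + 2 + 0 = 10 states


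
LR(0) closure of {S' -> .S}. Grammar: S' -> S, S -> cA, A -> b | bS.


Start: S' -> .S
For each item with dot before a nonterminal B, add B -> .γ for every B-production
Closure: [S' -> .S, S -> .cA]


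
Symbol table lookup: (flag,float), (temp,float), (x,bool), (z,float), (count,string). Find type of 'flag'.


Lookup 'flag' → type float


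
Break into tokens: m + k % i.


Scan left to right, longest-match per lexeme
Tokens: ID(m), OP(+), ID(k), OP(%), ID(i)


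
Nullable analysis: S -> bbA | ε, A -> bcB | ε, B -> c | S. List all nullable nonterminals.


A nonterminal is nullable iff some alternative derives ε (directly, or every symbol in it is nullable)
Nullable: {A, B, S}


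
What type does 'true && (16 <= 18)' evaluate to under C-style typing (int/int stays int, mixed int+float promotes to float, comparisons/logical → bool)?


Operand types: bool && bool
Rule: logical operators take bool operands and yield bool
Result type: bool


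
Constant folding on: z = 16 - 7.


16 - 7 = 9 at compile time
Optimized: z = 9


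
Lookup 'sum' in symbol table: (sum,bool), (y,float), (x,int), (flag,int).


Lookup 'sum' → type bool


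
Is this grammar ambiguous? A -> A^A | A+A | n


'n^n+n' has two parse trees (no precedence encoded between ^ and +)
Ambiguous


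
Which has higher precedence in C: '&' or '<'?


'<' is relational (level 7); '&' is bitwise AND (level 5)
Higher level binds tighter
'<' has higher precedence than '&'


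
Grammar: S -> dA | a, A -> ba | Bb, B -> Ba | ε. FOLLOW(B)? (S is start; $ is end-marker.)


$ ∈ FOLLOW(S). For each A -> αBβ: add FIRST(β)\{ε} to FOLLOW(B); if β nullable, add FOLLOW(A).
FOLLOW(B) = {a, b}


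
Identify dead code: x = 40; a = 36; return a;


x is assigned but never read
Dead: 'x = 40'


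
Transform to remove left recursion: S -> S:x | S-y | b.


Left-recursive alternatives: S:x, S-y; non-recursive: b
Introduce S': S -> bS', S' -> :xS' | -yS' | ε


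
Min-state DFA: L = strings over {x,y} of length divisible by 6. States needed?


Track length mod 6: states 0..5, accept at 0
Minimal DFA: 6 states


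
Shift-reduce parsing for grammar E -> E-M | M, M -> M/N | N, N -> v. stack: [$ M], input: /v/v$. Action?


shift '/' to continue M -> M/N
Action: shift


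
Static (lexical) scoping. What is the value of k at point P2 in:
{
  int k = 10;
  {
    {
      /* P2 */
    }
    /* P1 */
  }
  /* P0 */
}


P2's block does not declare k; resolves to the enclosing declaration at depth 0
k = 10


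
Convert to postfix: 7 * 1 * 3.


Left to right (same or higher precedence on left)
Postfix: 7 1 * 3 *


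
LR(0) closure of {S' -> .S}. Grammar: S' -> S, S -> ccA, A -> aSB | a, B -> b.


Start: S' -> .S
For each item with dot before a nonterminal B, add B -> .γ for every B-production
Closure: [S' -> .S, S -> .ccA]


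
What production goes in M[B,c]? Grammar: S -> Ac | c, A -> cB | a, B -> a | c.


For [B, c]: 'c' ∈ FIRST(c)
Entry: B -> c


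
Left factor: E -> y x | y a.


Common prefix: 'y'
Factored: E -> y E', E' -> x | a


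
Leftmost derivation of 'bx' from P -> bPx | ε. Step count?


Derivation: P => bPx => bx
Steps: 2


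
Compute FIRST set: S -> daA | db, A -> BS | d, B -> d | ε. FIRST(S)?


Per alternative of S: FIRST(daA) = {d}; FIRST(db) = {d}
FIRST(S) = {d}


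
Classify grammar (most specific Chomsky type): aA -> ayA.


LHS has context (more than one symbol) and |LHS| ≤ |RHS|
Classification: Type 1 (Context-Sensitive)


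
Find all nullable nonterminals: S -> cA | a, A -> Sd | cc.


A nonterminal is nullable iff some alternative derives ε (directly, or every symbol in it is nullable)
Nullable: {}


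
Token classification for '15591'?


Pattern: digits only
Type: INTEGER_LITERAL


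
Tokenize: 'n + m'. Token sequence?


Scan left to right, longest-match per lexeme
Tokens: ID(n), OP(+), ID(m)


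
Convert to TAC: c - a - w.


Break into single-operator statements:
t1 = c - a
t2 = t1 - w


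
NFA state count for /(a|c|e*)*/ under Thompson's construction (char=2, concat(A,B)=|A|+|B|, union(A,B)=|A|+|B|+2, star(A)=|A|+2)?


Syntax tree has 3 char leaf(s), 2 union(s), 2 star(s)
chars contribute 3×2 = 6; each union adds +2; each star adds +2
Total: 6 + 4 + 4 = 14 states


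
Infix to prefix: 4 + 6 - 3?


left-to-right (same/higher precedence on left): tree is (- (+ 4 6) 3)
Prefix: - + 4 6 3


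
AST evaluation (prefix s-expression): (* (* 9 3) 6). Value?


Evaluate inner: (* 9 3) = 27
Evaluate root: (* 27 6) = 162
Result: 162


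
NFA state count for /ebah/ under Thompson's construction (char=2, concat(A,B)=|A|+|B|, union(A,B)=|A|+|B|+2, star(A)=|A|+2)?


Syntax tree has 4 char leaf(s), 0 union(s), 0 star(s)
chars contribute 4×2 = 8; each union adds +2; each star adds +2
Total: 8 + 0 + 0 = 8 states


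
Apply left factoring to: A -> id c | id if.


Common prefix: 'id'
Factored: A -> id A', A' -> c | if


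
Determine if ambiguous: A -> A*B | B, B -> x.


precedence layered via separate nonterminal B: deterministic
Unambiguous


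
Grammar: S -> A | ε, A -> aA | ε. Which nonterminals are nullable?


A nonterminal is nullable iff some alternative derives ε (directly, or every symbol in it is nullable)
Nullable: {A, S}


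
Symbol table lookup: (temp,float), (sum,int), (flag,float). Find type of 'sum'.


Lookup 'sum' → type int


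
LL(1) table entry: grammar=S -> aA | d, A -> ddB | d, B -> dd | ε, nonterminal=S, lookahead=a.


For [S, a]: 'a' ∈ FIRST(aA)
Entry: S -> aA


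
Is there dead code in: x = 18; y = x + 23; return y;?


x is read by y's definition; y is returned
No dead code


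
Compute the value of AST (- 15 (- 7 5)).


Evaluate inner: (- 7 5) = 2
Evaluate root: (- 15 2) = 13
Result: 13


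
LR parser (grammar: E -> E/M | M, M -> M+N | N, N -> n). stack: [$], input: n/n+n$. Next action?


no handle on stack; shift 'n'
Action: shift


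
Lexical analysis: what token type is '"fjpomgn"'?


Pattern: double-quoted sequence
Type: STRING_LITERAL


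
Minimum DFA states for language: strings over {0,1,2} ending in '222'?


Track the longest suffix of input matching a prefix of '222': 4 classes (prefixes of length 0..3)
Minimal DFA: 4 states


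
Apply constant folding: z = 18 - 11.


18 - 11 = 7 at compile time
Optimized: z = 7


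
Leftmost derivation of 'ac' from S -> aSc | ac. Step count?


Derivation: S => ac
Steps: 1


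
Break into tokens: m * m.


Scan left to right, longest-match per lexeme
Tokens: ID(m), OP(*), ID(m)


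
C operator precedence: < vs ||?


'<' is relational (level 7); '||' is logical OR (level 1)
Higher level binds tighter
'<' has higher precedence than '||'


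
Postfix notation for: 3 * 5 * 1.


Left to right (same or higher precedence on left)
Postfix: 3 5 * 1 *


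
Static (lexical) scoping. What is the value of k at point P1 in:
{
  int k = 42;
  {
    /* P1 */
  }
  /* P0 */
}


P1's block does not declare k; resolves to the enclosing declaration at depth 0
k = 42


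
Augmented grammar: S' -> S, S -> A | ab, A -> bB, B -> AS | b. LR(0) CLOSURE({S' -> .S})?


Start: S' -> .S
For each item with dot before a nonterminal B, add B -> .γ for every B-production
Closure: [S' -> .S, S -> .A, S -> .ab, A -> .bB]


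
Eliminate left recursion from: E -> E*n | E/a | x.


Left-recursive alternatives: E*n, E/a; non-recursive: x
Introduce E': E -> xE', E' -> *nE' | /aE' | ε


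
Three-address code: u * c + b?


Break into single-operator statements:
t1 = u * c
t2 = t1 + b


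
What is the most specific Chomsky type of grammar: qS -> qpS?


LHS has context (more than one symbol) and |LHS| ≤ |RHS|
Classification: Type 1 (Context-Sensitive)


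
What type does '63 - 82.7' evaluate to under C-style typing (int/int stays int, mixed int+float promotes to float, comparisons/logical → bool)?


Operand types: int - float
Rule: mixed int/float promotes to float; int/int stays int
Result type: float


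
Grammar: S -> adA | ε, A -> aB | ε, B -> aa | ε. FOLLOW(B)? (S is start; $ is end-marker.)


$ ∈ FOLLOW(S). For each A -> αBβ: add FIRST(β)\{ε} to FOLLOW(B); if β nullable, add FOLLOW(A).
FOLLOW(B) = {$}


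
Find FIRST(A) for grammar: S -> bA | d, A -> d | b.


Per alternative of A: FIRST(d) = {d}; FIRST(b) = {b}
FIRST(A) = {b, d}


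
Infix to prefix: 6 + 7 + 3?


left-to-right (same/higher precedence on left): tree is (+ (+ 6 7) 3)
Prefix: + + 6 7 3


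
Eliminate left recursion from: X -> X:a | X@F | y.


Left-recursive alternatives: X:a, X@F; non-recursive: y
Introduce X': X -> yX', X' -> :aX' | @FX' | ε


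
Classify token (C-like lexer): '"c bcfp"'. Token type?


Pattern: double-quoted sequence
Type: STRING_LITERAL


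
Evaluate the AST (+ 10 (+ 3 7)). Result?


Evaluate inner: (+ 3 7) = 10
Evaluate root: (+ 10 10) = 20
Result: 20


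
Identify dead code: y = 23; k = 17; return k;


y is assigned but never read
Dead: 'y = 23'


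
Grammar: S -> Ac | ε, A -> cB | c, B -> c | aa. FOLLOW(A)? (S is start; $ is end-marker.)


$ ∈ FOLLOW(S). For each A -> αBβ: add FIRST(β)\{ε} to FOLLOW(B); if β nullable, add FOLLOW(A).
FOLLOW(A) = {c}


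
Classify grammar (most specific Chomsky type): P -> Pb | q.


Left-linear: every RHS is a terminal or one nonterminal followed by a terminal
Classification: Type 3 (Regular)


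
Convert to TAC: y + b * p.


Break into single-operator statements:
t1 = b * p
t2 = y + t1


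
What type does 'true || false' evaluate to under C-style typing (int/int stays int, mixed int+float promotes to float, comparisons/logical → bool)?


Operand types: bool || bool
Rule: logical operators take bool operands and yield bool
Result type: bool


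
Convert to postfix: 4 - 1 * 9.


* has higher precedence, evaluate 1*9 first
Postfix: 4 1 9 * -


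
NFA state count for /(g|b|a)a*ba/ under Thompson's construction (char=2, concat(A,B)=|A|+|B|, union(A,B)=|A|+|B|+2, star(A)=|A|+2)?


Syntax tree has 6 char leaf(s), 2 union(s), 1 star(s)
chars contribute 6×2 = 12; each union adds +2; each star adds +2
Total: 12 + 4 + 2 = 18 states


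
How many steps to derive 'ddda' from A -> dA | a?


Derivation: A => dA => ddA => dddA => ddda
Steps: 4


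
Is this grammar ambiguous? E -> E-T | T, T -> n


precedence layered via separate nonterminal T: deterministic
Unambiguous


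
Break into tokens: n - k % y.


Scan left to right, longest-match per lexeme
Tokens: ID(n), OP(-), ID(k), OP(%), ID(y)


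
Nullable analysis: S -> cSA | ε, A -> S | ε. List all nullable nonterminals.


A nonterminal is nullable iff some alternative derives ε (directly, or every symbol in it is nullable)
Nullable: {A, S}


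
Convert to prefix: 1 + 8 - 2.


left-to-right (same/higher precedence on left): tree is (- (+ 1 8) 2)
Prefix: - + 1 8 2


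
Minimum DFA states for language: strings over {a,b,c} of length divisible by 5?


Track length mod 5: states 0..4, accept at 0
Minimal DFA: 5 states


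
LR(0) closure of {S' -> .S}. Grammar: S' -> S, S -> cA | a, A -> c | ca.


Start: S' -> .S
For each item with dot before a nonterminal B, add B -> .γ for every B-production
Closure: [S' -> .S, S -> .cA, S -> .a]


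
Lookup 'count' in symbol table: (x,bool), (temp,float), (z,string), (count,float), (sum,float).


Lookup 'count' → type float


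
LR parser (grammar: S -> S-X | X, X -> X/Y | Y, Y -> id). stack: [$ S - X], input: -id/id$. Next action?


handle 'S-X' on top; lookahead ∈ FOLLOW(S) = {-, $}
Action: reduce (S -> S-X)


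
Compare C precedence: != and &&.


'!=' is equality (level 6); '&&' is logical AND (level 2)
Higher level binds tighter
'!=' has higher precedence than '&&'
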